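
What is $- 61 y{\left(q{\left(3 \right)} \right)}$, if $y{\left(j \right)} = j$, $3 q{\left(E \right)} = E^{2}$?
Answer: $-183$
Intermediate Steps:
$q{\left(E \right)} = \frac{E^{2}}{3}$
$- 61 y{\left(q{\left(3 \right)} \right)} = - 61 \frac{3^{2}}{3} = - 61 \cdot \frac{1}{3} \cdot 9 = \left(-61\right) 3 = -183$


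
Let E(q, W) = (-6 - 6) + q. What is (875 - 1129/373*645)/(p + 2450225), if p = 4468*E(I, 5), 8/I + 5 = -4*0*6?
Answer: -2009150/4456343273 ≈ -0.00045085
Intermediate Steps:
I = -8/5 (I = 8/(-5 - 4*0*6) = 8/(-5 + 0*6) = 8/(-5 + 0) = 8/(-5) = 8*(-⅕) = -8/5 ≈ -1.6000)
E(q, W) = -12 + q
p = -303824/5 (p = 4468*(-12 - 8/5) = 4468*(-68/5) = -303824/5 ≈ -60765.)
(875 - 1129/373*645)/(p + 2450225) = (875 - 1129/373*645)/(-303824/5 + 2450225) = (875 - 1129*1/373*645)/(11947301/5) = (875 - 1129/373*645)*(5/11947301) = (875 - 728205/373)*(5/11947301) = -401830/373*5/11947301 = -2009150/4456343273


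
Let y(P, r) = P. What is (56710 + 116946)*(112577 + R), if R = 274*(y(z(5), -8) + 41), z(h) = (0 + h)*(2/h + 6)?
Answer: 23023138824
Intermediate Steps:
z(h) = h*(6 + 2/h)
R = 20002 (R = 274*((2 + 6*5) + 41) = 274*((2 + 30) + 41) = 274*(32 + 41) = 274*73 = 20002)
(56710 + 116946)*(112577 + R) = (56710 + 116946)*(112577 + 20002) = 173656*132579 = 23023138824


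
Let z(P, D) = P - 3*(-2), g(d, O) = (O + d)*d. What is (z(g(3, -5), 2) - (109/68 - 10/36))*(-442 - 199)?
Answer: 519851/612 ≈ 849.43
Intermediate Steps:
g(d, O) = d*(O + d)
z(P, D) = 6 + P (z(P, D) = P + 6 = 6 + P)
(z(g(3, -5), 2) - (109/68 - 10/36))*(-442 - 199) = ((6 + 3*(-5 + 3)) - (109/68 - 10/36))*(-442 - 199) = ((6 + 3*(-2)) - (109*(1/68) - 10*1/36))*(-641) = ((6 - 6) - (109/68 - 5/18))*(-641) = (0 - 1*811/612)*(-641) = (0 - 811/612)*(-641) = -811/612*(-641) = 519851/612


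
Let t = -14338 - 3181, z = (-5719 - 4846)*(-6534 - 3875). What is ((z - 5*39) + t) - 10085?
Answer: 109943286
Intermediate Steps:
z = 109971085 (z = -10565*(-10409) = 109971085)
t = -17519
((z - 5*39) + t) - 10085 = ((109971085 - 5*39) - 17519) - 10085 = ((109971085 - 1*195) - 17519) - 10085 = ((109971085 - 195) - 17519) - 10085 = (109970890 - 17519) - 10085 = 109953371 - 10085 = 109943286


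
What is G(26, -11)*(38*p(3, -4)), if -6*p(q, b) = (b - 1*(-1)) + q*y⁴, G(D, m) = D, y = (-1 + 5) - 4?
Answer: 494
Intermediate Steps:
y = 0 (y = 4 - 4 = 0)
p(q, b) = -⅙ - b/6 (p(q, b) = -((b - 1*(-1)) + q*0⁴)/6 = -((b + 1) + q*0)/6 = -((1 + b) + 0)/6 = -(1 + b)/6 = -⅙ - b/6)
G(26, -11)*(38*p(3, -4)) = 26*(38*(-⅙ - ⅙*(-4))) = 26*(38*(-⅙ + ⅔)) = 26*(38*(½)) = 26*19 = 494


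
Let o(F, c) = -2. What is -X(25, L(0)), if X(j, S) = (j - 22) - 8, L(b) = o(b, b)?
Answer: 5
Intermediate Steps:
L(b) = -2
X(j, S) = -30 + j (X(j, S) = (-22 + j) - 8 = -30 + j)
-X(25, L(0)) = -(-30 + 25) = -1*(-5) = 5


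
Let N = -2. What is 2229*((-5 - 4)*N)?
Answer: 40122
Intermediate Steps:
2229*((-5 - 4)*N) = 2229*((-5 - 4)*(-2)) = 2229*(-9*(-2)) = 2229*18 = 40122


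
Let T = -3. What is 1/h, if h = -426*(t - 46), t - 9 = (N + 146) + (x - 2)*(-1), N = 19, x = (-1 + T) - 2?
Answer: -1/57936 ≈ -1.7260e-5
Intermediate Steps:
x = -6 (x = (-1 - 3) - 2 = -4 - 2 = -6)
t = 182 (t = 9 + ((19 + 146) + (-6 - 2)*(-1)) = 9 + (165 - 8*(-1)) = 9 + (165 + 8) = 9 + 173 = 182)
h = -57936 (h = -426*(182 - 46) = -426*136 = -57936)
1/h = 1/(-57936) = -1/57936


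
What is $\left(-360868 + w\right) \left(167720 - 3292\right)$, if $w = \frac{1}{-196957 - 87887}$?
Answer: $- \frac{4225433114364451}{71211} \approx -5.9337 \cdot 10^{10}$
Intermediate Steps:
$w = - \frac{1}{284844}$ ($w = \frac{1}{-284844} = - \frac{1}{284844} \approx -3.5107 \cdot 10^{-6}$)
$\left(-360868 + w\right) \left(167720 - 3292\right) = \left(-360868 - \frac{1}{284844}\right) \left(167720 - 3292\right) = - \frac{102791084593 \left(167720 - 3292\right)}{284844} = \left(- \frac{102791084593}{284844}\right) 164428 = - \frac{4225433114364451}{71211}$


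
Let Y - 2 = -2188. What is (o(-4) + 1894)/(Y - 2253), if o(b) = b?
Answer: -1890/4439 ≈ -0.42577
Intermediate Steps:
Y = -2186 (Y = 2 - 2188 = -2186)
(o(-4) + 1894)/(Y - 2253) = (-4 + 1894)/(-2186 - 2253) = 1890/(-4439) = 1890*(-1/4439) = -1890/4439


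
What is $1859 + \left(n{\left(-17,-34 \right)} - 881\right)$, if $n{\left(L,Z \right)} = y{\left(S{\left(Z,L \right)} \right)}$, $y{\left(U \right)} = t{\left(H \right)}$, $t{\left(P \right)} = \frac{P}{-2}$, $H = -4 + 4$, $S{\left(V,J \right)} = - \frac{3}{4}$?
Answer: $978$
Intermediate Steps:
$S{\left(V,J \right)} = - \frac{3}{4}$ ($S{\left(V,J \right)} = \left(-3\right) \frac{1}{4} = - \frac{3}{4}$)
$H = 0$
$t{\left(P \right)} = - \frac{P}{2}$ ($t{\left(P \right)} = P \left(- \frac{1}{2}\right) = - \frac{P}{2}$)
$y{\left(U \right)} = 0$ ($y{\left(U \right)} = \left(- \frac{1}{2}\right) 0 = 0$)
$n{\left(L,Z \right)} = 0$
$1859 + \left(n{\left(-17,-34 \right)} - 881\right) = 1859 + \left(0 - 881\right) = 1859 - 881 = 978$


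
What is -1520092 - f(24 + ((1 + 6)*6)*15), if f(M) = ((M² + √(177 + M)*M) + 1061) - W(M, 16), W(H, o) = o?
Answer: -1948853 - 654*√831 ≈ -1.9677e+6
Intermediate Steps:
f(M) = 1045 + M² + M*√(177 + M) (f(M) = ((M² + √(177 + M)*M) + 1061) - 1*16 = ((M² + M*√(177 + M)) + 1061) - 16 = (1061 + M² + M*√(177 + M)) - 16 = 1045 + M² + M*√(177 + M))
-1520092 - f(24 + ((1 + 6)*6)*15) = -1520092 - (1045 + (24 + ((1 + 6)*6)*15)² + (24 + ((1 + 6)*6)*15)*√(177 + (24 + ((1 + 6)*6)*15))) = -1520092 - (1045 + (24 + (7*6)*15)² + (24 + (7*6)*15)*√(177 + (24 + (7*6)*15))) = -1520092 - (1045 + (24 + 42*15)² + (24 + 42*15)*√(177 + (24 + 42*15))) = -1520092 - (1045 + (24 + 630)² + (24 + 630)*√(177 + (24 + 630))) = -1520092 - (1045 + 654² + 654*√(177 + 654)) = -1520092 - (1045 + 427716 + 654*√831) = -1520092 - (428761 + 654*√831) = -1520092 + (-428761 - 654*√831) = -1948853 - 654*√831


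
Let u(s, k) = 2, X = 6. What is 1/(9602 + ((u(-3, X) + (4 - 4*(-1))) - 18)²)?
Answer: 1/9666 ≈ 0.00010346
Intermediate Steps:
1/(9602 + ((u(-3, X) + (4 - 4*(-1))) - 18)²) = 1/(9602 + ((2 + (4 - 4*(-1))) - 18)²) = 1/(9602 + ((2 + (4 + 4)) - 18)²) = 1/(9602 + ((2 + 8) - 18)²) = 1/(9602 + (10 - 18)²) = 1/(9602 + (-8)²) = 1/(9602 + 64) = 1/9666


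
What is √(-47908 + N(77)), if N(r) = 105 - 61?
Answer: 2*I*√11966 ≈ 218.78*I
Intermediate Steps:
N(r) = 44
√(-47908 + N(77)) = √(-47908 + 44) = √(-47864) = 2*I*√11966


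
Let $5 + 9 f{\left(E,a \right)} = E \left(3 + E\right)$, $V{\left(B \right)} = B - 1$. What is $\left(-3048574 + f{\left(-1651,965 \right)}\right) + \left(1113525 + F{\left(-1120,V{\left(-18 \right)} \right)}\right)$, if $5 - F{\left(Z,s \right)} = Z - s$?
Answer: $- \frac{14684644}{9} \approx -1.6316 \cdot 10^{6}$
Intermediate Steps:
$V{\left(B \right)} = -1 + B$
$f{\left(E,a \right)} = - \frac{5}{9} + \frac{E \left(3 + E\right)}{9}$
$F{\left(Z,s \right)} = 5 + s - Z$ ($F{\left(Z,s \right)} = 5 - \left(Z - s\right) = 5 + s - Z$)
$\left(-3048574 + f{\left(-1651,965 \right)}\right) + \left(1113525 + F{\left(-1120,V{\left(-18 \right)} \right)}\right) = \left(-3048574 + \left(- \frac{5}{9} + \frac{1}{3} \left(-1651\right) + \frac{\left(-1651\right)^{2}}{9}\right)\right) + \left(1113525 - -1106\right) = \left(-3048574 - - \frac{2720843}{9}\right) + \left(1113525 + \left(5 - 19 + 1120\right)\right) = \left(-3048574 - - \frac{2720843}{9}\right) + \left(1113525 + 1106\right) = \left(-3048574 + \frac{2720843}{9}\right) + 1114631 = - \frac{24716323}{9} + 1114631 = - \frac{14684644}{9}$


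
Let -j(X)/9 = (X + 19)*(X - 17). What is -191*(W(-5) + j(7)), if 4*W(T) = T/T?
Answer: -1787951/4 ≈ -4.4699e+5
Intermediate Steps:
W(T) = 1/4 (W(T) = (T/T)/4 = (1/4)*1 = 1/4)
j(X) = -9*(-17 + X)*(19 + X) (j(X) = -9*(X + 19)*(X - 17) = -9*(19 + X)*(-17 + X) = -9*(-17 + X)*(19 + X))
-191*(W(-5) + j(7)) = -191*(1/4 + (2907 - 18*7 - 9*7**2)) = -191*(1/4 + (2907 - 126 - 9*49)) = -191*(1/4 + (2907 - 126 - 441)) = -191*(1/4 + 2340) = -191*9361/4 = -1787951/4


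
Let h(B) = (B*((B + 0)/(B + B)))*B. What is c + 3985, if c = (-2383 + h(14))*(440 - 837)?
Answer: 911130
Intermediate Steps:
h(B) = B²/2 (h(B) = (B*(B/((2*B))))*B = (B*(B*(1/(2*B))))*B = (B*(½))*B = (B/2)*B = B²/2)
c = 907145 (c = (-2383 + (½)*14²)*(440 - 837) = (-2383 + (½)*196)*(-397) = (-2383 + 98)*(-397) = -2285*(-397) = 907145)
c + 3985 = 907145 + 3985 = 911130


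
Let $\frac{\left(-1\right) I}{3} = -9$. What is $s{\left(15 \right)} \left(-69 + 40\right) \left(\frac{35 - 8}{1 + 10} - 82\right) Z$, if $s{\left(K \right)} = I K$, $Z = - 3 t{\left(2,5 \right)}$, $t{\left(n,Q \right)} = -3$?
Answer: $\frac{92491875}{11} \approx 8.4084 \cdot 10^{6}$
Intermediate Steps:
$I = 27$ ($I = \left(-3\right) \left(-9\right) = 27$)
$Z = 9$ ($Z = \left(-3\right) \left(-3\right) = 9$)
$s{\left(K \right)} = 27 K$
$s{\left(15 \right)} \left(-69 + 40\right) \left(\frac{35 - 8}{1 + 10} - 82\right) Z = 27 \cdot 15 \left(-69 + 40\right) \left(\frac{35 - 8}{1 + 10} - 82\right) 9 = 405 - 29 \left(\frac{27}{11} - 82\right) 9 = 405 \left(-29\right) \left(- \frac{875}{11}\right) 9 = 405 \cdot \frac{25375}{11} \cdot 9 = 405 \cdot \frac{228375}{11} = \frac{92491875}{11}$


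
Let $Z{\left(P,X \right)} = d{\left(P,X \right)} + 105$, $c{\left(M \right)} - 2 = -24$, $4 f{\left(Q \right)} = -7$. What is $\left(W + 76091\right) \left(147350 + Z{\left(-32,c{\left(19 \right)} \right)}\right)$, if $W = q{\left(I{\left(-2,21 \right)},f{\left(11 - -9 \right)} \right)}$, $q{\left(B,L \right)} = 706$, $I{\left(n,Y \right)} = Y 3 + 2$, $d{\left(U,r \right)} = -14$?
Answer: $11323026477$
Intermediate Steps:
$f{\left(Q \right)} = - \frac{7}{4}$ ($f{\left(Q \right)} = \frac{1}{4} \left(-7\right) = - \frac{7}{4}$)
$c{\left(M \right)} = -22$ ($c{\left(M \right)} = 2 - 24 = -22$)
$I{\left(n,Y \right)} = 2 + 3 Y$ ($I{\left(n,Y \right)} = 3 Y + 2 = 2 + 3 Y$)
$W = 706$
$Z{\left(P,X \right)} = 91$ ($Z{\left(P,X \right)} = -14 + 105 = 91$)
$\left(W + 76091\right) \left(147350 + Z{\left(-32,c{\left(19 \right)} \right)}\right) = \left(706 + 76091\right) \left(147350 + 91\right) = 76797 \cdot 147441 = 11323026477$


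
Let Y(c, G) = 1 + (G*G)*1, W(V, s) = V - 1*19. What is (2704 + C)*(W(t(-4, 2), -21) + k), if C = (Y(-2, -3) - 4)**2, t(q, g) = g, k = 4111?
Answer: 11217560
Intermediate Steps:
W(V, s) = -19 + V (W(V, s) = V - 19 = -19 + V)
Y(c, G) = 1 + G**2 (Y(c, G) = 1 + G**2*1 = 1 + G**2)
C = 36 (C = ((1 + (-3)**2) - 4)**2 = ((1 + 9) - 4)**2 = (10 - 4)**2 = 6**2 = 36)
(2704 + C)*(W(t(-4, 2), -21) + k) = (2704 + 36)*((-19 + 2) + 4111) = 2740*(-17 + 4111) = 2740*4094 = 11217560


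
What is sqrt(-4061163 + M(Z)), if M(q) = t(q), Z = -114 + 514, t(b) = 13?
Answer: 5*I*sqrt(162446) ≈ 2015.2*I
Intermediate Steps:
Z = 400
M(q) = 13
sqrt(-4061163 + M(Z)) = sqrt(-4061163 + 13) = sqrt(-4061150) = 5*I*sqrt(162446)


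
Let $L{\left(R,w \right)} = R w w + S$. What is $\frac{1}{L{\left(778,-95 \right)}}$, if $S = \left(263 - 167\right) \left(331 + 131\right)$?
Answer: $\frac{1}{7065802} \approx 1.4153 \cdot 10^{-7}$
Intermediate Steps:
$S = 44352$ ($S = 96 \cdot 462 = 44352$)
$L{\left(R,w \right)} = 44352 + R w^{2}$ ($L{\left(R,w \right)} = R w w + 44352 = R w^{2} + 44352 = 44352 + R w^{2}$)
$\frac{1}{L{\left(778,-95 \right)}} = \frac{1}{44352 + 778 \left(-95\right)^{2}} = \frac{1}{44352 + 778 \cdot 9025} = \frac{1}{44352 + 7021450} = \frac{1}{7065802}$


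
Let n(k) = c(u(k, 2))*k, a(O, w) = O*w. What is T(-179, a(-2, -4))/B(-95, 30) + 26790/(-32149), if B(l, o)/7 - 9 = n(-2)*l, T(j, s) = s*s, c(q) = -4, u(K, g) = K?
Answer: -142892566/169007293 ≈ -0.84548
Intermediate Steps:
n(k) = -4*k
T(j, s) = s²
B(l, o) = 63 + 56*l (B(l, o) = 63 + 7*((-4*(-2))*l) = 63 + 7*(8*l) = 63 + 56*l)
T(-179, a(-2, -4))/B(-95, 30) + 26790/(-32149) = (-2*(-4))²/(63 + 56*(-95)) + 26790/(-32149) = 8²/(63 - 5320) + 26790*(-1/32149) = 64/(-5257) - 26790/32149 = 64*(-1/5257) - 26790/32149 = -64/5257 - 26790/32149 = -142892566/169007293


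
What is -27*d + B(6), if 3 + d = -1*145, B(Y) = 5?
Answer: 4001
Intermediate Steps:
d = -148 (d = -3 - 1*145 = -3 - 145 = -148)
-27*d + B(6) = -27*(-148) + 5 = 3996 + 5 = 4001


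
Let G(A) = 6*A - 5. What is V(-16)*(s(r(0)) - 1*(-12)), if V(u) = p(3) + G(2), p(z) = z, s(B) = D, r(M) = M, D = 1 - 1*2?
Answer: 110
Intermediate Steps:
D = -1 (D = 1 - 2 = -1)
s(B) = -1
G(A) = -5 + 6*A
V(u) = 10 (V(u) = 3 + (-5 + 6*2) = 3 + (-5 + 12) = 3 + 7 = 10)
V(-16)*(s(r(0)) - 1*(-12)) = 10*(-1 - 1*(-12)) = 10*(-1 + 12) = 10*11 = 110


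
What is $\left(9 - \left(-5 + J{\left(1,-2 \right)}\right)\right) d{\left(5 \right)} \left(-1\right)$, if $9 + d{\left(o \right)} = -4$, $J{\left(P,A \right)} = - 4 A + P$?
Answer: $65$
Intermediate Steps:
$J{\left(P,A \right)} = P - 4 A$
$d{\left(o \right)} = -13$ ($d{\left(o \right)} = -9 - 4 = -13$)
$\left(9 - \left(-5 + J{\left(1,-2 \right)}\right)\right) d{\left(5 \right)} \left(-1\right) = \left(9 + \left(5 - \left(1 - -8\right)\right)\right) \left(-13\right) \left(-1\right) = \left(9 + \left(5 - \left(1 + 8\right)\right)\right) \left(-13\right) \left(-1\right) = \left(9 + \left(5 - 9\right)\right) \left(-13\right) \left(-1\right) = \left(9 - 4\right) \left(-13\right) \left(-1\right) = 5 \left(-13\right) \left(-1\right) = \left(-65\right) \left(-1\right) = 65$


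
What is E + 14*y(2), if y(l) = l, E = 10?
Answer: 38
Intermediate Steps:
E + 14*y(2) = 10 + 14*2 = 10 + 28 = 38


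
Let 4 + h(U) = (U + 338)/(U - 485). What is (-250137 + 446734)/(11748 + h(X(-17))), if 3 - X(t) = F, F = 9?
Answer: 96529127/5765972 ≈ 16.741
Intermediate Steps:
X(t) = -6 (X(t) = 3 - 1*9 = 3 - 9 = -6)
h(U) = -4 + (338 + U)/(-485 + U) (h(U) = -4 + (U + 338)/(U - 485) = -4 + (338 + U)/(-485 + U))
(-250137 + 446734)/(11748 + h(X(-17))) = (-250137 + 446734)/(11748 + (2278 - 3*(-6))/(-485 - 6)) = 196597/(11748 + (2278 + 18)/(-491)) = 196597/(11748 - 1/491*2296) = 196597/(11748 - 2296/491) = 196597/(5765972/491) = 196597*(491/5765972) = 96529127/5765972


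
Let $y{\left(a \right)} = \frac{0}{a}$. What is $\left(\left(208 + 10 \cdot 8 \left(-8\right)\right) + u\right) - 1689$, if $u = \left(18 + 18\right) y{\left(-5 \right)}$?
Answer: $-2121$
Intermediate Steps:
$y{\left(a \right)} = 0$
$u = 0$ ($u = \left(18 + 18\right) 0 = 36 \cdot 0 = 0$)
$\left(\left(208 + 10 \cdot 8 \left(-8\right)\right) + u\right) - 1689 = \left(\left(208 + 10 \cdot 8 \left(-8\right)\right) + 0\right) - 1689 = \left(\left(208 + 80 \left(-8\right)\right) + 0\right) - 1689 = \left(\left(208 - 640\right) + 0\right) - 1689 = \left(-432 + 0\right) - 1689 = -432 - 1689 = -2121$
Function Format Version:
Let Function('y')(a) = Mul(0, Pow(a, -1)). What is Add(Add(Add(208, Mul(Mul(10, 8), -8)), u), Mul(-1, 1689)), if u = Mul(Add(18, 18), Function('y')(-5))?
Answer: -2121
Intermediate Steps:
Function('y')(a) = 0
u = 0 (u = Mul(Add(18, 18), 0) = Mul(36, 0) = 0)
Add(Add(Add(208, Mul(Mul(10, 8), -8)), u), Mul(-1, 1689)) = Add(Add(Add(208, Mul(Mul(10, 8), -8)), 0), Mul(-1, 1689)) = Add(Add(Add(208, Mul(80, -8)), 0), -1689) = Add(Add(Add(208, -640), 0), -1689) = Add(Add(-432, 0), -1689) = Add(-432, -1689) = -2121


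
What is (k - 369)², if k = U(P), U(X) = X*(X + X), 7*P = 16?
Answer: 308669761/2401 ≈ 1.2856e+5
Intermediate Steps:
P = 16/7 (P = (⅐)*16 = 16/7 ≈ 2.2857)
U(X) = 2*X² (U(X) = X*(2*X) = 2*X²)
k = 512/49 (k = 2*(16/7)² = 2*(256/49) = 512/49 ≈ 10.449)
(k - 369)² = (512/49 - 369)² = (-17569/49)² = 308669761/2401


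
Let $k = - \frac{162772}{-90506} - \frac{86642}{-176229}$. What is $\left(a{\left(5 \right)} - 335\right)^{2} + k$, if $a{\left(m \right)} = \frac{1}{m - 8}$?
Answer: $\frac{896782343863568}{7974890937} \approx 1.1245 \cdot 10^{5}$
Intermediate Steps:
$a{\left(m \right)} = \frac{1}{-8 + m}$
$k = \frac{18263383820}{7974890937}$ ($k = \left(-162772\right) \left(- \frac{1}{90506}\right) - - \frac{86642}{176229} = \frac{81386}{45253} + \frac{86642}{176229} = \frac{18263383820}{7974890937} \approx 2.2901$)
$\left(a{\left(5 \right)} - 335\right)^{2} + k = \left(\frac{1}{-8 + 5} - 335\right)^{2} + \frac{18263383820}{7974890937} = \left(\frac{1}{-3} - 335\right)^{2} + \frac{18263383820}{7974890937} = \left(- \frac{1}{3} - 335\right)^{2} + \frac{18263383820}{7974890937} = \left(- \frac{1006}{3}\right)^{2} + \frac{18263383820}{7974890937} = \frac{1012036}{9} + \frac{18263383820}{7974890937} = \frac{896782343863568}{7974890937}$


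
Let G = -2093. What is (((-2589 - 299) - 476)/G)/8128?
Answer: 841/4252976 ≈ 0.00019774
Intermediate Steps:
(((-2589 - 299) - 476)/G)/8128 = (((-2589 - 299) - 476)/(-2093))/8128 = ((-2888 - 476)*(-1/2093))*(1/8128) = -3364*(-1/2093)*(1/8128) = (3364/2093)*(1/8128) = 841/4252976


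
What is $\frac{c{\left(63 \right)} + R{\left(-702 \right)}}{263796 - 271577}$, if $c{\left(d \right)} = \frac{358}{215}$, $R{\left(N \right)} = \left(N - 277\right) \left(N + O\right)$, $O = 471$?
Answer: $- \frac{48622393}{1672915} \approx -29.064$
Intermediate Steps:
$R{\left(N \right)} = \left(-277 + N\right) \left(471 + N\right)$ ($R{\left(N \right)} = \left(N - 277\right) \left(N + 471\right) = \left(N - 277\right) \left(471 + N\right) = \left(-277 + N\right) \left(471 + N\right)$)
$c{\left(d \right)} = \frac{358}{215}$ ($c{\left(d \right)} = 358 \cdot \frac{1}{215} = \frac{358}{215}$)
$\frac{c{\left(63 \right)} + R{\left(-702 \right)}}{263796 - 271577} = \frac{\frac{358}{215} + \left(-130467 + \left(-702\right)^{2} + 194 \left(-702\right)\right)}{263796 - 271577} = \frac{\frac{358}{215} - -226149}{-7781} = \left(\frac{358}{215} + 226149\right) \left(- \frac{1}{7781}\right) = \frac{48622393}{215} \left(- \frac{1}{7781}\right) = - \frac{48622393}{1672915}$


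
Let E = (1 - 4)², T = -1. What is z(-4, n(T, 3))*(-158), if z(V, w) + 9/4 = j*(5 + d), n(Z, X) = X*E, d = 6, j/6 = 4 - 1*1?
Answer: -61857/2 ≈ -30929.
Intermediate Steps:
j = 18 (j = 6*(4 - 1*1) = 6*(4 - 1) = 6*3 = 18)
E = 9 (E = (-3)² = 9)
n(Z, X) = 9*X (n(Z, X) = X*9 = 9*X)
z(V, w) = 783/4 (z(V, w) = -9/4 + 18*(5 + 6) = -9/4 + 18*11 = -9/4 + 198 = 783/4)
z(-4, n(T, 3))*(-158) = (783/4)*(-158) = -61857/2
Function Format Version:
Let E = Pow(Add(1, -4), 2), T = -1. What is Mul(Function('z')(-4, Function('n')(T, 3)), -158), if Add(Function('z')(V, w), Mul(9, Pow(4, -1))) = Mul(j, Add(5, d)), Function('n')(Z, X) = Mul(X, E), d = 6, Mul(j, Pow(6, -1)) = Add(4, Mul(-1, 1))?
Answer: Rational(-61857, 2) ≈ -30929.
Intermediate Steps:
j = 18 (j = Mul(6, Add(4, Mul(-1, 1))) = Mul(6, Add(4, -1)) = Mul(6, 3) = 18)
E = 9 (E = Pow(-3, 2) = 9)
Function('n')(Z, X) = Mul(9, X) (Function('n')(Z, X) = Mul(X, 9) = Mul(9, X))
Function('z')(V, w) = Rational(783, 4) (Function('z')(V, w) = Add(Rational(-9, 4), Mul(18, Add(5, 6))) = Add(Rational(-9, 4), Mul(18, 11)) = Add(Rational(-9, 4), 198) = Rational(783, 4))
Mul(Function('z')(-4, Function('n')(T, 3)), -158) = Mul(Rational(783, 4), -158) = Rational(-61857, 2)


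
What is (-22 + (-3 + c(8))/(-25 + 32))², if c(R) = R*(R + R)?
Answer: 841/49 ≈ 17.163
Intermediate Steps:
c(R) = 2*R² (c(R) = R*(2*R) = 2*R²)
(-22 + (-3 + c(8))/(-25 + 32))² = (-22 + (-3 + 2*8²)/(-25 + 32))² = (-22 + (-3 + 2*64)/7)² = (-22 + (-3 + 128)*(⅐))² = (-22 + 125*(⅐))² = (-22 + 125/7)² = (-29/7)² = 841/49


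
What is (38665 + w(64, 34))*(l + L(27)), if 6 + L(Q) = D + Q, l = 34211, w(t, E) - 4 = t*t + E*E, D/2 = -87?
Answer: 1495861418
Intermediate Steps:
D = -174 (D = 2*(-87) = -174)
w(t, E) = 4 + E² + t² (w(t, E) = 4 + (t*t + E*E) = 4 + (t² + E²) = 4 + (E² + t²) = 4 + E² + t²)
L(Q) = -180 + Q (L(Q) = -6 + (-174 + Q) = -180 + Q)
(38665 + w(64, 34))*(l + L(27)) = (38665 + (4 + 34² + 64²))*(34211 + (-180 + 27)) = (38665 + (4 + 1156 + 4096))*(34211 - 153) = (38665 + 5256)*34058 = 43921*34058 = 1495861418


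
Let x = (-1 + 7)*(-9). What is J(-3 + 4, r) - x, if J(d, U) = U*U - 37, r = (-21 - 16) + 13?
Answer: 593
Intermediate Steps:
r = -24 (r = -37 + 13 = -24)
J(d, U) = -37 + U**2 (J(d, U) = U**2 - 37 = -37 + U**2)
x = -54 (x = 6*(-9) = -54)
J(-3 + 4, r) - x = (-37 + (-24)**2) - 1*(-54) = (-37 + 576) + 54 = 539 + 54 = 593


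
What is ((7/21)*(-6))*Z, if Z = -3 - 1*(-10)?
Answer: -14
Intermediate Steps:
Z = 7 (Z = -3 + 10 = 7)
((7/21)*(-6))*Z = ((7/21)*(-6))*7 = ((7*(1/21))*(-6))*7 = ((⅓)*(-6))*7 = -2*7 = -14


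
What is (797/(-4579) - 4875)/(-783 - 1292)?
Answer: 22323422/9501425 ≈ 2.3495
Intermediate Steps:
(797/(-4579) - 4875)/(-783 - 1292) = (797*(-1/4579) - 4875)/(-2075) = (-797/4579 - 4875)*(-1/2075) = -22323422/4579*(-1/2075) = 22323422/9501425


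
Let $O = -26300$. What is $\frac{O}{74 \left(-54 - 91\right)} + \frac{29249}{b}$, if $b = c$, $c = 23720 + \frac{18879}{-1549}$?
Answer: $\frac{13199694073}{3582200843} \approx 3.6848$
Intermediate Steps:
$c = \frac{36723401}{1549}$ ($c = 23720 + 18879 \left(- \frac{1}{1549}\right) = 23720 - \frac{18879}{1549} = \frac{36723401}{1549} \approx 23708.0$)
$b = \frac{36723401}{1549} \approx 23708.0$
$\frac{O}{74 \left(-54 - 91\right)} + \frac{29249}{b} = - \frac{26300}{74 \left(-54 - 91\right)} + \frac{29249}{\frac{36723401}{1549}} = - \frac{26300}{74 \left(-145\right)} + 29249 \cdot \frac{1549}{36723401} = - \frac{26300}{-10730} + \frac{4118791}{3338491} = \left(-26300\right) \left(- \frac{1}{10730}\right) + \frac{4118791}{3338491} = \frac{2630}{1073} + \frac{4118791}{3338491} = \frac{13199694073}{3582200843}$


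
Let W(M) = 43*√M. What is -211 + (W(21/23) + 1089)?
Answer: 878 + 43*√483/23 ≈ 919.09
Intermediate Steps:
-211 + (W(21/23) + 1089) = -211 + (43*√(21/23) + 1089) = -211 + (43*(√483/23) + 1089) = -211 + (43*√483/23 + 1089) = -211 + (1089 + 43*√483/23) = 878 + 43*√483/23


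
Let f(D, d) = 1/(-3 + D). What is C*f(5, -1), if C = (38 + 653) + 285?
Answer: 488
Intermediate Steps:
C = 976 (C = 691 + 285 = 976)
C*f(5, -1) = 976/(-3 + 5) = 976/2 = 976*(½) = 488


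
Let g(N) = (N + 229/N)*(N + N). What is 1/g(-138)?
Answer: 1/38546 ≈ 2.5943e-5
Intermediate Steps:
g(N) = 2*N*(N + 229/N) (g(N) = (N + 229/N)*(2*N) = 2*N*(N + 229/N))
1/g(-138) = 1/(458 + 2*(-138)**2) = 1/(458 + 2*19044) = 1/(458 + 38088) = 1/38546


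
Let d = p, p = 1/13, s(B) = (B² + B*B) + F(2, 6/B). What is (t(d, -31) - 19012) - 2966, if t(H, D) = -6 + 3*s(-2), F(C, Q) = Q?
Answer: -21969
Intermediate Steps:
s(B) = 2*B² + 6/B (s(B) = (B² + B*B) + 6/B = (B² + B²) + 6/B = 2*B² + 6/B)
p = 1/13 ≈ 0.076923
d = 1/13 ≈ 0.076923
t(H, D) = 9 (t(H, D) = -6 + 3*(2*(3 + (-2)³)/(-2)) = -6 + 3*(2*(-½)*(3 - 8)) = -6 + 3*(2*(-½)*(-5)) = -6 + 3*5 = -6 + 15 = 9)
(t(d, -31) - 19012) - 2966 = (9 - 19012) - 2966 = -19003 - 2966 = -21969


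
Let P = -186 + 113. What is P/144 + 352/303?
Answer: 9523/14544 ≈ 0.65477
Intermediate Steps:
P = -73
P/144 + 352/303 = -73/144 + 352/303 = 9523/14544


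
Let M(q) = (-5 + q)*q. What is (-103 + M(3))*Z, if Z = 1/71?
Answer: -109/71 ≈ -1.5352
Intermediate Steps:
M(q) = q*(-5 + q)
Z = 1/71 ≈ 0.014085
(-103 + M(3))*Z = (-103 + 3*(-5 + 3))*(1/71) = (-103 + 3*(-2))*(1/71) = (-103 - 6)*(1/71) = -109*1/71 = -109/71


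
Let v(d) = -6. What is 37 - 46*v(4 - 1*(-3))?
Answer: 313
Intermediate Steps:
37 - 46*v(4 - 1*(-3)) = 37 - 46*(-6) = 37 + 276 = 313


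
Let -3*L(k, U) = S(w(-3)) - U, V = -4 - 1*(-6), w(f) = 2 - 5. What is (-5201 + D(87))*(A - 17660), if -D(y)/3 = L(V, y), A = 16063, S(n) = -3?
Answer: 8449727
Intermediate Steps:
w(f) = -3
V = 2 (V = -4 + 6 = 2)
L(k, U) = 1 + U/3 (L(k, U) = -(-3 - U)/3 = 1 + U/3)
D(y) = -3 - y (D(y) = -3*(1 + y/3) = -3 - y)
(-5201 + D(87))*(A - 17660) = (-5201 + (-3 - 1*87))*(16063 - 17660) = (-5201 + (-3 - 87))*(-1597) = (-5201 - 90)*(-1597) = -5291*(-1597) = 8449727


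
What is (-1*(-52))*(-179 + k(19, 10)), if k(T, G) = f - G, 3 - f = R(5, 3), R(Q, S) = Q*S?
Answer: -10452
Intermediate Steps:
f = -12 (f = 3 - 5*3 = 3 - 1*15 = 3 - 15 = -12)
k(T, G) = -12 - G
(-1*(-52))*(-179 + k(19, 10)) = (-1*(-52))*(-179 + (-12 - 1*10)) = 52*(-179 + (-12 - 10)) = 52*(-179 - 22) = 52*(-201) = -10452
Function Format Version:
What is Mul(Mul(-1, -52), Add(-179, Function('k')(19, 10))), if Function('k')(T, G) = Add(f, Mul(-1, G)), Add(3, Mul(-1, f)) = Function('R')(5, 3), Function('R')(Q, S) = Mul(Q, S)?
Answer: -10452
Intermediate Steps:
f = -12 (f = Add(3, Mul(-1, Mul(5, 3))) = Add(3, Mul(-1, 15)) = Add(3, -15) = -12)
Function('k')(T, G) = Add(-12, Mul(-1, G))
Mul(Mul(-1, -52), Add(-179, Function('k')(19, 10))) = Mul(Mul(-1, -52), Add(-179, Add(-12, Mul(-1, 10)))) = Mul(52, Add(-179, Add(-12, -10))) = Mul(52, Add(-179, -22)) = Mul(52, -201) = -10452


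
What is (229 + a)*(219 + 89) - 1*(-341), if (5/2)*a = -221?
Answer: 218229/5 ≈ 43646.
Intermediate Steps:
a = -442/5 (a = (2/5)*(-221) = -442/5 ≈ -88.400)
(229 + a)*(219 + 89) - 1*(-341) = (229 - 442/5)*(219 + 89) - 1*(-341) = (703/5)*308 + 341 = 216524/5 + 341 = 218229/5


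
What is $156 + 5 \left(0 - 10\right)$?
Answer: $106$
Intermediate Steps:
$156 + 5 \left(0 - 10\right) = 156 + 5 \left(-10\right) = 156 - 50 = 106$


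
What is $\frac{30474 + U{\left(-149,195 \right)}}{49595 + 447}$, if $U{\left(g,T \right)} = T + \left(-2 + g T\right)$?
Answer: $\frac{806}{25021} \approx 0.032213$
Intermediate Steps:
$U{\left(g,T \right)} = -2 + T + T g$ ($U{\left(g,T \right)} = T + \left(-2 + T g\right) = -2 + T + T g$)
$\frac{30474 + U{\left(-149,195 \right)}}{49595 + 447} = \frac{30474 + \left(-2 + 195 + 195 \left(-149\right)\right)}{49595 + 447} = \frac{30474 - 28862}{50042} = \left(30474 - 28862\right) \frac{1}{50042} = 1612 \cdot \frac{1}{50042} = \frac{806}{25021}$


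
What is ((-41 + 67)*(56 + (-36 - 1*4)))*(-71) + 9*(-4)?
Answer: -29572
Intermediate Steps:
((-41 + 67)*(56 + (-36 - 1*4)))*(-71) + 9*(-4) = (26*(56 + (-36 - 4)))*(-71) - 36 = (26*(56 - 40))*(-71) - 36 = (26*16)*(-71) - 36 = 416*(-71) - 36 = -29536 - 36 = -29572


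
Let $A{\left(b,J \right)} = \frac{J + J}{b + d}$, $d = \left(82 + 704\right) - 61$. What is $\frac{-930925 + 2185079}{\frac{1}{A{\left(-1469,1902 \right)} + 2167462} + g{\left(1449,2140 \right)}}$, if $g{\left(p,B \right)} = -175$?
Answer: $- \frac{168536132936358}{23516907163} \approx -7166.6$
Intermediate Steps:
$d = 725$ ($d = 786 - 61 = 725$)
$A{\left(b,J \right)} = \frac{2 J}{725 + b}$ ($A{\left(b,J \right)} = \frac{J + J}{b + 725} = \frac{2 J}{725 + b}$)
$\frac{-930925 + 2185079}{\frac{1}{A{\left(-1469,1902 \right)} + 2167462} + g{\left(1449,2140 \right)}} = \frac{-930925 + 2185079}{\frac{1}{2 \cdot 1902 \frac{1}{725 - 1469} + 2167462} - 175} = \frac{1254154}{\frac{1}{2 \cdot 1902 \frac{1}{-744} + 2167462} - 175} = \frac{1254154}{\frac{1}{2 \cdot 1902 \left(- \frac{1}{744}\right) + 2167462} - 175} = \frac{1254154}{\frac{1}{- \frac{317}{62} + 2167462} - 175} = \frac{1254154}{\frac{1}{\frac{134382327}{62}} - 175} = \frac{1254154}{\frac{62}{134382327} - 175} = \frac{1254154}{- \frac{23516907163}{134382327}} = 1254154 \left(- \frac{134382327}{23516907163}\right) = - \frac{168536132936358}{23516907163}$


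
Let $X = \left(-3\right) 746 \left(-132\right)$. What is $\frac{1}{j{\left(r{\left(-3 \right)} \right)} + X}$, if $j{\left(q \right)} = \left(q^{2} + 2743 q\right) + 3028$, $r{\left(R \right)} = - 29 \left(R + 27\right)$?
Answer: $- \frac{1}{1126268} \approx -8.8789 \cdot 10^{-7}$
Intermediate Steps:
$r{\left(R \right)} = -783 - 29 R$ ($r{\left(R \right)} = - 29 \left(27 + R\right) = -783 - 29 R$)
$X = 295416$ ($X = \left(-2238\right) \left(-132\right) = 295416$)
$j{\left(q \right)} = 3028 + q^{2} + 2743 q$
$\frac{1}{j{\left(r{\left(-3 \right)} \right)} + X} = \frac{1}{\left(3028 + \left(-783 - -87\right)^{2} + 2743 \left(-783 - -87\right)\right) + 295416} = \frac{1}{\left(3028 + \left(-783 + 87\right)^{2} + 2743 \left(-783 + 87\right)\right) + 295416} = \frac{1}{\left(3028 + \left(-696\right)^{2} + 2743 \left(-696\right)\right) + 295416} = \frac{1}{\left(3028 + 484416 - 1909128\right) + 295416} = \frac{1}{-1421684 + 295416} = \frac{1}{-1126268} = - \frac{1}{1126268}$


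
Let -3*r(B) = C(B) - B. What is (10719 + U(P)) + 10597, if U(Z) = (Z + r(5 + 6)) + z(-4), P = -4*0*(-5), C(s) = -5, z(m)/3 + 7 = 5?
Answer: 63946/3 ≈ 21315.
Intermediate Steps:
z(m) = -6 (z(m) = -21 + 3*5 = -21 + 15 = -6)
P = 0 (P = 0*(-5) = 0)
r(B) = 5/3 + B/3 (r(B) = -(-5 - B)/3 = 5/3 + B/3)
U(Z) = -⅔ + Z (U(Z) = (Z + (5/3 + (5 + 6)/3)) - 6 = (Z + (5/3 + (⅓)*11)) - 6 = (Z + (5/3 + 11/3)) - 6 = (Z + 16/3) - 6 = (16/3 + Z) - 6 = -⅔ + Z)
(10719 + U(P)) + 10597 = (10719 + (-⅔ + 0)) + 10597 = (10719 - ⅔) + 10597 = 32155/3 + 10597 = 63946/3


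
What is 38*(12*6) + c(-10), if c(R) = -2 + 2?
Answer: 2736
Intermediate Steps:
c(R) = 0
38*(12*6) + c(-10) = 38*(12*6) + 0 = 38*72 + 0 = 2736 + 0 = 2736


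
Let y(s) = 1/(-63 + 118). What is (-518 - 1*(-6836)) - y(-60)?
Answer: 347489/55 ≈ 6318.0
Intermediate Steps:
y(s) = 1/55
(-518 - 1*(-6836)) - y(-60) = (-518 - 1*(-6836)) - 1*1/55 = (-518 + 6836) - 1/55 = 6318 - 1/55 = 347489/55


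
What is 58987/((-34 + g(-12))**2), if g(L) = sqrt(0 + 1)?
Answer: 58987/1089 ≈ 54.166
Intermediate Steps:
g(L) = 1 (g(L) = sqrt(1) = 1)
58987/((-34 + g(-12))**2) = 58987/((-34 + 1)**2) = 58987/((-33)**2) = 58987/1089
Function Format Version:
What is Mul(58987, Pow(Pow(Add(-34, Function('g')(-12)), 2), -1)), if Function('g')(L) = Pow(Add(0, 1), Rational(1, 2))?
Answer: Rational(58987, 1089) ≈ 54.166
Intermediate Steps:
Function('g')(L) = 1 (Function('g')(L) = Pow(1, Rational(1, 2)) = 1)
Mul(58987, Pow(Pow(Add(-34, Function('g')(-12)), 2), -1)) = Mul(58987, Pow(Pow(Add(-34, 1), 2), -1)) = Mul(58987, Pow(Pow(-33, 2), -1)) = Mul(58987, Pow(1089, -1)) = Mul(58987, Rational(1, 1089)) = Rational(58987, 1089)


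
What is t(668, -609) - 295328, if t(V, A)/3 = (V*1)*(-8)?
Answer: -311360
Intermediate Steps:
t(V, A) = -24*V (t(V, A) = 3*((V*1)*(-8)) = 3*(V*(-8)) = 3*(-8*V) = -24*V)
t(668, -609) - 295328 = -24*668 - 295328 = -16032 - 295328 = -311360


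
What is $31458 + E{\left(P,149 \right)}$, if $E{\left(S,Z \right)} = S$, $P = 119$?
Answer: $31577$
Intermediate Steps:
$31458 + E{\left(P,149 \right)} = 31458 + 119 = 31577$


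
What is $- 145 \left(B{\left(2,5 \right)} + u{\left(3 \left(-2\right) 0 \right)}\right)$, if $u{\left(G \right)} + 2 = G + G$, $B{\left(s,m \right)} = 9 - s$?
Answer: $-725$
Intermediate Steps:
$u{\left(G \right)} = -2 + 2 G$ ($u{\left(G \right)} = -2 + \left(G + G\right) = -2 + 2 G$)
$- 145 \left(B{\left(2,5 \right)} + u{\left(3 \left(-2\right) 0 \right)}\right) = - 145 \left(\left(9 - 2\right) - \left(2 - 2 \cdot 3 \left(-2\right) 0\right)\right) = - 145 \left(\left(9 - 2\right) - \left(2 - 2 \left(\left(-6\right) 0\right)\right)\right) = - 145 \left(7 + \left(-2 + 2 \cdot 0\right)\right) = - 145 \left(7 + \left(-2 + 0\right)\right) = - 145 \left(7 - 2\right) = \left(-145\right) 5 = -725$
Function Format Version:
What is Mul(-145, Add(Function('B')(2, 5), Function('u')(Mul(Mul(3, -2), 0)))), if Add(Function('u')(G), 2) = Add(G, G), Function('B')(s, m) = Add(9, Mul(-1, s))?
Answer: -725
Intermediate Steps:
Function('u')(G) = Add(-2, Mul(2, G)) (Function('u')(G) = Add(-2, Add(G, G)) = Add(-2, Mul(2, G)))
Mul(-145, Add(Function('B')(2, 5), Function('u')(Mul(Mul(3, -2), 0)))) = Mul(-145, Add(Add(9, Mul(-1, 2)), Add(-2, Mul(2, Mul(Mul(3, -2), 0))))) = Mul(-145, Add(Add(9, -2), Add(-2, Mul(2, Mul(-6, 0))))) = Mul(-145, Add(7, Add(-2, Mul(2, 0)))) = Mul(-145, Add(7, Add(-2, 0))) = Mul(-145, Add(7, -2)) = Mul(-145, 5) = -725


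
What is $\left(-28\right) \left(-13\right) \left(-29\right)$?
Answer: $-10556$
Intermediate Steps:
$\left(-28\right) \left(-13\right) \left(-29\right) = 364 \left(-29\right) = -10556$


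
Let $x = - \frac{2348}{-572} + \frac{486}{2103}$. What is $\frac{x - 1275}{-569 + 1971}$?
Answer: $- \frac{63687586}{70270343} \approx -0.90632$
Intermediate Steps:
$x = \frac{434653}{100243}$ ($x = \left(-2348\right) \left(- \frac{1}{572}\right) + 486 \cdot \frac{1}{2103} = \frac{587}{143} + \frac{162}{701} = \frac{434653}{100243} \approx 4.336$)
$\frac{x - 1275}{-569 + 1971} = \frac{\frac{434653}{100243} - 1275}{-569 + 1971} = - \frac{127375172}{100243 \cdot 1402} = \left(- \frac{127375172}{100243}\right) \frac{1}{1402} = - \frac{63687586}{70270343}$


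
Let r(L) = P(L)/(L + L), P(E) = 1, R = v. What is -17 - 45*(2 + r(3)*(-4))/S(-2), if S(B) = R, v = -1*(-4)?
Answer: -32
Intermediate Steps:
v = 4
R = 4
S(B) = 4
r(L) = 1/(2*L) (r(L) = 1/(L + L) = 1/(2*L))
-17 - 45*(2 + r(3)*(-4))/S(-2) = -17 - 45*(2 + ((1/2)/3)*(-4))/4 = -17 - 45*(2 + ((1/2)*(1/3))*(-4))/4 = -17 - 45*(2 + (1/6)*(-4))/4 = -17 - 45*(2 - 2/3)/4 = -17 - 60/4 = -17 - 45*1/3 = -17 - 15 = -32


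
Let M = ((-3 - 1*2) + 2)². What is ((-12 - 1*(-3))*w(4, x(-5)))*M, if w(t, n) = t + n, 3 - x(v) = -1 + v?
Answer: -1053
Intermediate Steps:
M = 9 (M = ((-3 - 2) + 2)² = (-5 + 2)² = (-3)² = 9)
x(v) = 4 - v (x(v) = 3 - (-1 + v) = 3 + (1 - v) = 4 - v)
w(t, n) = n + t
((-12 - 1*(-3))*w(4, x(-5)))*M = ((-12 - 1*(-3))*((4 - 1*(-5)) + 4))*9 = ((-12 + 3)*((4 + 5) + 4))*9 = -9*(9 + 4)*9 = -9*13*9 = -117*9 = -1053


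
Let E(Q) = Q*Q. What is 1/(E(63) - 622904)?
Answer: -1/618935 ≈ -1.6157e-6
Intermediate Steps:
E(Q) = Q**2
1/(E(63) - 622904) = 1/(63**2 - 622904) = 1/(3969 - 622904) = 1/(-618935) = -1/618935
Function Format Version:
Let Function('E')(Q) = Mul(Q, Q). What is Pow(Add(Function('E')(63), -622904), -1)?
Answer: Rational(-1, 618935) ≈ -1.6157e-6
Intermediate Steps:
Function('E')(Q) = Pow(Q, 2)
Pow(Add(Function('E')(63), -622904), -1) = Pow(Add(Pow(63, 2), -622904), -1) = Pow(Add(3969, -622904), -1) = Pow(-618935, -1) = Rational(-1, 618935)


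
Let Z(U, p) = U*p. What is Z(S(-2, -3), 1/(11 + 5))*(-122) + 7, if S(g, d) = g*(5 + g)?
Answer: 211/4 ≈ 52.750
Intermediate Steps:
Z(S(-2, -3), 1/(11 + 5))*(-122) + 7 = ((-2*(5 - 2))/(11 + 5))*(-122) + 7 = (-2*3/16)*(-122) + 7 = -6*1/16*(-122) + 7 = -3/8*(-122) + 7 = 183/4 + 7 = 211/4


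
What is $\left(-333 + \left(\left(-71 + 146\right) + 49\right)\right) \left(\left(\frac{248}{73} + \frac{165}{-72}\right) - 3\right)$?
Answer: $\frac{693671}{1752} \approx 395.93$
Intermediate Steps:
$\left(-333 + \left(\left(-71 + 146\right) + 49\right)\right) \left(\left(\frac{248}{73} + \frac{165}{-72}\right) - 3\right) = \left(-333 + \left(75 + 49\right)\right) \left(\left(248 \cdot \frac{1}{73} + 165 \left(- \frac{1}{72}\right)\right) - 3\right) = \left(-333 + 124\right) \left(\left(\frac{248}{73} - \frac{55}{24}\right) - 3\right) = - 209 \left(\frac{1937}{1752} - 3\right) = \left(-209\right) \left(- \frac{3319}{1752}\right) = \frac{693671}{1752}$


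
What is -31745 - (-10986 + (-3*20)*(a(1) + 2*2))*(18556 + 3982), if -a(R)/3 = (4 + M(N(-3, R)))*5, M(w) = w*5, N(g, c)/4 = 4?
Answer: -1450892957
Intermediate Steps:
N(g, c) = 16 (N(g, c) = 4*4 = 16)
M(w) = 5*w
a(R) = -1260 (a(R) = -3*(4 + 5*16)*5 = -3*(4 + 80)*5 = -252*5 = -3*420 = -1260)
-31745 - (-10986 + (-3*20)*(a(1) + 2*2))*(18556 + 3982) = -31745 - (-10986 + (-3*20)*(-1260 + 2*2))*(18556 + 3982) = -31745 - (-10986 - 60*(-1260 + 4))*22538 = -31745 - (-10986 - 60*(-1256))*22538 = -31745 - (-10986 + 75360)*22538 = -31745 - 64374*22538 = -31745 - 1*1450861212 = -31745 - 1450861212 = -1450892957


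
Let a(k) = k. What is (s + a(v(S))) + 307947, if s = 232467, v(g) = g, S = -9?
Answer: 540405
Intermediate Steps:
(s + a(v(S))) + 307947 = (232467 - 9) + 307947 = 232458 + 307947 = 540405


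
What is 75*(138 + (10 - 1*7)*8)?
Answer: 12150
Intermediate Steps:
75*(138 + (10 - 1*7)*8) = 75*(138 + (10 - 7)*8) = 75*(138 + 3*8) = 75*(138 + 24) = 75*162 = 12150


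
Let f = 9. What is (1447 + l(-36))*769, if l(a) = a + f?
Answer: 1091980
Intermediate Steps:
l(a) = 9 + a (l(a) = a + 9 = 9 + a)
(1447 + l(-36))*769 = (1447 + (9 - 36))*769 = (1447 - 27)*769 = 1420*769 = 1091980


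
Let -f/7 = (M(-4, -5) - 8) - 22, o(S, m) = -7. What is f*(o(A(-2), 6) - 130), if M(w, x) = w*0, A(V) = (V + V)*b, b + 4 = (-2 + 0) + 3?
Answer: -28770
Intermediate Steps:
b = -3 (b = -4 + ((-2 + 0) + 3) = -4 + (-2 + 3) = -4 + 1 = -3)
A(V) = -6*V (A(V) = (V + V)*(-3) = (2*V)*(-3) = -6*V)
M(w, x) = 0
f = 210 (f = -7*((0 - 8) - 22) = -7*(-8 - 22) = -7*(-30) = 210)
f*(o(A(-2), 6) - 130) = 210*(-7 - 130) = 210*(-137) = -28770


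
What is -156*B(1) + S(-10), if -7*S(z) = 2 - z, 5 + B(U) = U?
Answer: 4356/7 ≈ 622.29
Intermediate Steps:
B(U) = -5 + U
S(z) = -2/7 + z/7 (S(z) = -(2 - z)/7 = -2/7 + z/7)
-156*B(1) + S(-10) = -156*(-5 + 1) + (-2/7 + (⅐)*(-10)) = -156*(-4) + (-2/7 - 10/7) = 624 - 12/7 = 4356/7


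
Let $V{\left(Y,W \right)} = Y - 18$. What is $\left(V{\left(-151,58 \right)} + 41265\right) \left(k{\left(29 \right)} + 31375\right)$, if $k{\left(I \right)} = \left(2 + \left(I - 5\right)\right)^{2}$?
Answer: $1317167896$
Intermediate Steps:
$V{\left(Y,W \right)} = -18 + Y$
$k{\left(I \right)} = \left(-3 + I\right)^{2}$ ($k{\left(I \right)} = \left(2 + \left(I - 5\right)\right)^{2} = \left(2 + \left(-5 + I\right)\right)^{2} = \left(-3 + I\right)^{2}$)
$\left(V{\left(-151,58 \right)} + 41265\right) \left(k{\left(29 \right)} + 31375\right) = \left(\left(-18 - 151\right) + 41265\right) \left(\left(-3 + 29\right)^{2} + 31375\right) = \left(-169 + 41265\right) \left(26^{2} + 31375\right) = 41096 \left(676 + 31375\right) = 41096 \cdot 32051 = 1317167896$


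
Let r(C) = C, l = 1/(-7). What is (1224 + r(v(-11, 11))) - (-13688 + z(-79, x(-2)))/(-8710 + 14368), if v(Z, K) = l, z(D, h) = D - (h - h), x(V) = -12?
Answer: 16189485/13202 ≈ 1226.3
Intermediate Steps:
z(D, h) = D (z(D, h) = D - 1*0 = D + 0 = D)
l = -⅐ (l = 1*(-⅐) = -⅐ ≈ -0.14286)
v(Z, K) = -⅐
(1224 + r(v(-11, 11))) - (-13688 + z(-79, x(-2)))/(-8710 + 14368) = (1224 - ⅐) - (-13688 - 79)/(-8710 + 14368) = 8567/7 - (-13767)/5658 = 8567/7 - 1*(-4589/1886) = 8567/7 + 4589/1886 = 16189485/13202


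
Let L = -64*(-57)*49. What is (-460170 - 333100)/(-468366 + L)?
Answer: 396635/144807 ≈ 2.7391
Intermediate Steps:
L = 178752 (L = 3648*49 = 178752)
(-460170 - 333100)/(-468366 + L) = (-460170 - 333100)/(-468366 + 178752) = -793270/(-289614) = -793270*(-1/289614) = 396635/144807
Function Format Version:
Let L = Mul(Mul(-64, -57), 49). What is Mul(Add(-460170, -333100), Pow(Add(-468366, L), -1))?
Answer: Rational(396635, 144807) ≈ 2.7391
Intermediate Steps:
L = 178752 (L = Mul(3648, 49) = 178752)
Mul(Add(-460170, -333100), Pow(Add(-468366, L), -1)) = Mul(Add(-460170, -333100), Pow(Add(-468366, 178752), -1)) = Mul(-793270, Pow(-289614, -1)) = Mul(-793270, Rational(-1, 289614)) = Rational(396635, 144807)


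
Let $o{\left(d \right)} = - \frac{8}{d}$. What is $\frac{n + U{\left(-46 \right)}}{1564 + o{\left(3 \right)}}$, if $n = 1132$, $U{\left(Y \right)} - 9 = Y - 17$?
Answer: $\frac{1617}{2342} \approx 0.69044$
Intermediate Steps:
$U{\left(Y \right)} = -8 + Y$ ($U{\left(Y \right)} = 9 + \left(Y - 17\right) = 9 + \left(-17 + Y\right) = -8 + Y$)
$\frac{n + U{\left(-46 \right)}}{1564 + o{\left(3 \right)}} = \frac{1132 - 54}{1564 - \frac{8}{3}} = \frac{1078}{1564 - \frac{8}{3}} = \frac{1078}{\frac{4684}{3}} = 1078 \cdot \frac{3}{4684} = \frac{1617}{2342}$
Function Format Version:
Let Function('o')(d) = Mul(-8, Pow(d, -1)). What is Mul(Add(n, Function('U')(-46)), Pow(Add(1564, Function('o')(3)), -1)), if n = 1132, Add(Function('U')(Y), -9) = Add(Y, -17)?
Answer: Rational(1617, 2342) ≈ 0.69044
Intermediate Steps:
Function('U')(Y) = Add(-8, Y) (Function('U')(Y) = Add(9, Add(Y, -17)) = Add(9, Add(-17, Y)) = Add(-8, Y))
Mul(Add(n, Function('U')(-46)), Pow(Add(1564, Function('o')(3)), -1)) = Mul(Add(1132, Add(-8, -46)), Pow(Add(1564, Mul(-8, Pow(3, -1))), -1)) = Mul(Add(1132, -54), Pow(Add(1564, Mul(-8, Rational(1, 3))), -1)) = Mul(1078, Pow(Add(1564, Rational(-8, 3)), -1)) = Mul(1078, Pow(Rational(4684, 3), -1)) = Mul(1078, Rational(3, 4684)) = Rational(1617, 2342)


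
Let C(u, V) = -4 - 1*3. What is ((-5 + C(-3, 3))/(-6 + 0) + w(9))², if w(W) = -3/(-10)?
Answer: 529/100 ≈ 5.2900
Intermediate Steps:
w(W) = 3/10 (w(W) = -3*(-⅒) = 3/10)
C(u, V) = -7 (C(u, V) = -4 - 3 = -7)
((-5 + C(-3, 3))/(-6 + 0) + w(9))² = ((-5 - 7)/(-6 + 0) + 3/10)² = (-12/(-6) + 3/10)² = (-12*(-⅙) + 3/10)² = (2 + 3/10)² = (23/10)² = 529/100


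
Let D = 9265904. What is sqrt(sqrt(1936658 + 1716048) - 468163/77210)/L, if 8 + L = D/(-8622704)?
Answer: -538919*sqrt(-36146865230 + 5961384100*sqrt(3652706))/377593265910 ≈ -4.8099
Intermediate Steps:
L = -4890471/538919 (L = -8 + 9265904/(-8622704) = -8 + 9265904*(-1/8622704) = -8 - 579119/538919 = -4890471/538919 ≈ -9.0746)
sqrt(sqrt(1936658 + 1716048) - 468163/77210)/L = sqrt(sqrt(1936658 + 1716048) - 468163/77210)/(-4890471/538919) = sqrt(sqrt(3652706) - 468163*1/77210)*(-538919/4890471) = sqrt(sqrt(3652706) - 468163/77210)*(-538919/4890471) = sqrt(-468163/77210 + sqrt(3652706))*(-538919/4890471) = -538919*sqrt(-468163/77210 + sqrt(3652706))/4890471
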